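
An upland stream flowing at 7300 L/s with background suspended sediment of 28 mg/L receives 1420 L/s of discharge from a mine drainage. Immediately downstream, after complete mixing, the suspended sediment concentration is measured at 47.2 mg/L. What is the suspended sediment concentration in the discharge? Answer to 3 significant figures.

Mass balance: 7300·28.00 + 1420·Cₑ = 8720·47.20
→ Cₑ = (8720·47.20 − 7300·28.00) / 1420 = 145.9 mg/L.

146 mg/L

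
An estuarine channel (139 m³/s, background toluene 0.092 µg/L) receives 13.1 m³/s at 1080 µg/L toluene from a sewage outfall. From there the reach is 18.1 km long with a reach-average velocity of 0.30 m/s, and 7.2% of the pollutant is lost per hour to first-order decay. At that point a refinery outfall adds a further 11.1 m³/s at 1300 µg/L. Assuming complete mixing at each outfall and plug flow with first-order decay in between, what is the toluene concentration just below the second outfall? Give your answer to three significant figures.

Flow-weighted average: C = (139.0·0.09200 + 13.10·1080) / 152.1 = 14160/152.1 = 93.10 µg/L; combined flow 152.1 m³/s.
Travel time t = 18.1·1000 / 0.30 = 60330 s = 16.76 h.
7.2%/h lost → k = −ln(1 − 0.072) = 0.07472 h⁻¹.
After decay, C = 93.10 × e^(−kt) = 93.10 × 0.2858 = 26.61 µg/L.
Second outfall: C = (152.1·26.61 + 11.10·1300)/163.2 = 113.2 µg/L.

113 µg/L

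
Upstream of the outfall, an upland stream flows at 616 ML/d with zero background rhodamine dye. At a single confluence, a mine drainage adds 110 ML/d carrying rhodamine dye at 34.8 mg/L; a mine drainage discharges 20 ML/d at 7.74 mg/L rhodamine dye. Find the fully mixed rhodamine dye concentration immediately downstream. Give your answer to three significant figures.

After mixing, C = (616.0·0 + 110.0·34.80 + 20.00·7.740) / 746.0 = 3983/746.0 = 5.339 mg/L.

5.34 mg/L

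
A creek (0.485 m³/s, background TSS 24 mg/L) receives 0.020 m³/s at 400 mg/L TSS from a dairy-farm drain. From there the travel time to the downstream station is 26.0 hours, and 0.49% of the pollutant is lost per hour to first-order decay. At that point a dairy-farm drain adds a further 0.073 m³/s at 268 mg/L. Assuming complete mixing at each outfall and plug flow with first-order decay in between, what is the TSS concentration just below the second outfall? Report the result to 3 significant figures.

Conservation of mass: C = (0.4850·24.00 + 0.02000·400.0) / 0.5050 = 19.64/0.5050 = 38.89 mg/L; combined flow 0.5050 m³/s.
0.49%/h lost → k = −ln(1 − 0.0049) = 0.004912 h⁻¹.
Applying C = C₀e^(−kt): 38.89 × 0.8801 = 34.23 mg/L.
Second outfall: C = (0.5050·34.23 + 0.07300·268.0)/0.5780 = 63.75 mg/L.

63.8 mg/L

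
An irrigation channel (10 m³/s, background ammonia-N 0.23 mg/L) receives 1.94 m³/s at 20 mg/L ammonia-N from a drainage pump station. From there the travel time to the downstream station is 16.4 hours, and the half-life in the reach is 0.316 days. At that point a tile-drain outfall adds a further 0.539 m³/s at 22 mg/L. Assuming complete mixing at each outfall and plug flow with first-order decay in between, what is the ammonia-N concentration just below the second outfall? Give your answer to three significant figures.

Mixed concentration C = ΣQC/ΣQ = (10.00·0.2300 + 1.940·20.00) / 11.94 = 41.10/11.94 = 3.442 mg/L; combined flow 11.94 m³/s.
Half-life 0.316 d → k = ln 2 / 0.316 = 2.194 d⁻¹.
First-order decay: C = 3.442·exp(−k·t) = 3.442·0.2234 = 0.7689 mg/L.
At the second outfall, C = (11.94·0.7689 + 0.5390·22.00) / (11.94 + 0.5390) = 1.686 mg/L.

1.69 mg/L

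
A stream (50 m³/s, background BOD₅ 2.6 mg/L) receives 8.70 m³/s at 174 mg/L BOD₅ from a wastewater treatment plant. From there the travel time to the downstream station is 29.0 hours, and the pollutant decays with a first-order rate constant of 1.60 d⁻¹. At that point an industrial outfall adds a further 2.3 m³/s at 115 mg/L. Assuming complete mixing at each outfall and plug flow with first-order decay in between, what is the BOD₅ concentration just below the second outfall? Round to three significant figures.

Mixed concentration C = ΣQC/ΣQ = (50.00·2.600 + 8.700·174.0) / 58.70 = 1644/58.70 = 28.00 mg/L; combined flow 58.70 m³/s.
Applying C = C₀e^(−kt): 28.00 × 0.1447 = 4.051 mg/L.
At the second outfall, C = (58.70·4.051 + 2.300·115.0) / (58.70 + 2.300) = 8.234 mg/L.

8.23 mg/L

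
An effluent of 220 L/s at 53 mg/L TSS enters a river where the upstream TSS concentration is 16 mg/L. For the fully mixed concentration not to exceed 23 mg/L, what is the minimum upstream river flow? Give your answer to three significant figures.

Set C_mix = 23: (Q·16.00 + 220.0·53.00) / (Q + 220.0) = 23
→ Q = 220.0·(53.00 − 23)/(23 − 16.00) = 942.9 L/s.

943 L/s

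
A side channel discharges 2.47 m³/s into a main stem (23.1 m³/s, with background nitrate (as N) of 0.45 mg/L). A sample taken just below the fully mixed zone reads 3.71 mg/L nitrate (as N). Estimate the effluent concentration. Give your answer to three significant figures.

Mass balance: 23.10·0.4500 + 2.470·Cₑ = 25.57·3.710
→ Cₑ = (25.57·3.710 − 23.10·0.4500) / 2.470 = 34.20 mg/L.

34.2 mg/L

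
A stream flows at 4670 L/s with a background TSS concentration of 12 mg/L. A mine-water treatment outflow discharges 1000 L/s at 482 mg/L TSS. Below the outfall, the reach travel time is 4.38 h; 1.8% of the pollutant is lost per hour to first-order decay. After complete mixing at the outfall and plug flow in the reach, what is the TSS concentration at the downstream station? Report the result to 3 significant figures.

Mixed concentration C = ΣQC/ΣQ = (4670·12.00 + 1000·482.0) / 5670 = 538000/5670 = 94.89 mg/L.
1.8%/h lost → k = −ln(1 − 0.018) = 0.01816 h⁻¹.
Decay over the reach: 94.89·exp(−kt) = 94.89·0.9235 = 87.64 mg/L.

87.6 mg/L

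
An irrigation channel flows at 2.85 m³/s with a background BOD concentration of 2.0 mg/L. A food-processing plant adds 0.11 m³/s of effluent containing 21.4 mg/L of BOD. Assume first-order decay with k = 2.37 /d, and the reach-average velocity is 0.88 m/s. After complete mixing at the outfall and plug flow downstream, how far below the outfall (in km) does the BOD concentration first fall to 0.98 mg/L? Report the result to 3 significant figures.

32.8 km

Mixed concentration C = ΣQC/ΣQ = (2.850·2.000 + 0.1100·21.40) / 2.960 = 8.054/2.960 = 2.721 mg/L.
Set 2.721·exp(−k·t) = 0.98 → t = ln(2.721/0.98)/k = 37230 s = 10.34 h.
Distance = v·t = 0.88·37230 = 32760 m = 32.76 km.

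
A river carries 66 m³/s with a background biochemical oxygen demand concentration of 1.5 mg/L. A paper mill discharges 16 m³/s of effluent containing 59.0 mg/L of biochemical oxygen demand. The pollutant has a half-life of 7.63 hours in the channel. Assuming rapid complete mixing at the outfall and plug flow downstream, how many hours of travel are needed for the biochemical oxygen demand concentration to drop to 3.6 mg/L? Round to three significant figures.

Conservation of mass: C = (66.00·1.500 + 16.00·59.00) / 82.00 = 1043/82.00 = 12.72 mg/L.
Half-life 7.63 h → k = ln 2 / 7.63 = 0.09084 h⁻¹ = 2.180 d⁻¹.
12.72·exp(−k·t) = 3.6 → t = ln(12.72/3.6)/k = 50020 s = 13.89 h.

13.9 h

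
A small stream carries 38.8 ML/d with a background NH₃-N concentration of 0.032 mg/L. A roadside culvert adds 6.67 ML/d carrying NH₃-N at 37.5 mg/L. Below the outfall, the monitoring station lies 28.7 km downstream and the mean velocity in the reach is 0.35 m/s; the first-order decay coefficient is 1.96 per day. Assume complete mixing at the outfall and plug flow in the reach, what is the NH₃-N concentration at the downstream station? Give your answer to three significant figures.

0.860 mg/L

Mass balance: C = (38.80·0.03200 + 6.670·37.50) / 45.47 = 251.4/45.47 = 5.528 mg/L.
Travel time t = 28.7·1000 / 0.35 = 82000 s = 22.78 h.
Applying C = C₀e^(−kt): 5.528 × 0.1556 = 0.8604 mg/L.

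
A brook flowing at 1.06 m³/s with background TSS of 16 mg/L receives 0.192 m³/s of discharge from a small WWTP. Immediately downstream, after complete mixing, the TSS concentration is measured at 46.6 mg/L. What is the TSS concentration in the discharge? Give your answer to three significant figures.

216 mg/L

Mass balance: 1.060·16.00 + 0.1920·Cₑ = 1.252·46.60
→ Cₑ = (1.252·46.60 − 1.060·16.00) / 0.1920 = 215.5 mg/L.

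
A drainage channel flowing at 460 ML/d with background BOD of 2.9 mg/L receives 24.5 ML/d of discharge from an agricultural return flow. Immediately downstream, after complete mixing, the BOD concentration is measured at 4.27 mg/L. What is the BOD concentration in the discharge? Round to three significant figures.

Mass balance: 460.0·2.900 + 24.50·Cₑ = 484.5·4.270
→ Cₑ = (484.5·4.270 − 460.0·2.900) / 24.50 = 29.99 mg/L.

30.0 mg/L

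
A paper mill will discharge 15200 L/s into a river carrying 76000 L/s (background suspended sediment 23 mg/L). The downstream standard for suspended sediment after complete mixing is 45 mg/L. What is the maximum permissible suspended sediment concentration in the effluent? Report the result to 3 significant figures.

At the limit, (Qr·Cr + Qe·Cₑ)/(Qr + Qe) = 45:
Cₑ = (91200·45 − 76000·23.00) / 15200 = 155.0 mg/L.

155 mg/L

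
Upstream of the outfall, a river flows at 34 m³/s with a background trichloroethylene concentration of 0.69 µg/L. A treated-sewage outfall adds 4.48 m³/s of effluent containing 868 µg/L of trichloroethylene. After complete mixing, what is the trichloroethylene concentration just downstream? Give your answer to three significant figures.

102 µg/L

After mixing, C = (34.00·0.6900 + 4.480·868.0) / 38.48 = 3912/38.48 = 101.7 µg/L.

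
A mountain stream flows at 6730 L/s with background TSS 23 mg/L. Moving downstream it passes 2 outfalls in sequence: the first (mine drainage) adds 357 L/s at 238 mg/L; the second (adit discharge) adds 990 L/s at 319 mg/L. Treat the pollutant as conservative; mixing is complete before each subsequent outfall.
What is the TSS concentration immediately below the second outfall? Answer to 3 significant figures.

After outfall 1: Q = 6730 + 357.0 = 7087 L/s; C = (6730·23.00 + 357.0·238.0)/7087 = 33.83 mg/L.
After outfall 2: Q = 7087 + 990.0 = 8077 L/s; C = (7087·33.83 + 990.0·319.0)/8077 = 68.78 mg/L.

68.8 mg/L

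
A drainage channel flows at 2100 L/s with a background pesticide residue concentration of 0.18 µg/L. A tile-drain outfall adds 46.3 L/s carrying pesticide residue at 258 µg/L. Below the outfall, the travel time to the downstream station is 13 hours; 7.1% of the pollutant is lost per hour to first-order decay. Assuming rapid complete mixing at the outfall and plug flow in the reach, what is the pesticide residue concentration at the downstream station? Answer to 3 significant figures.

After mixing, C = (2100·0.1800 + 46.30·258.0) / 2146 = 12320/2146 = 5.742 µg/L.
7.1%/h lost → k = −ln(1 − 0.071) = 0.07365 h⁻¹.
Decay over the reach: 5.742·exp(−kt) = 5.742·0.3839 = 2.204 µg/L.

2.20 µg/L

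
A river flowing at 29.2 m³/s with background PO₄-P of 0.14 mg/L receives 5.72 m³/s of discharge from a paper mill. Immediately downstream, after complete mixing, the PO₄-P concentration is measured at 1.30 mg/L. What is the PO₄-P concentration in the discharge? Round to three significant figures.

7.22 mg/L

Mass balance: 29.20·0.1400 + 5.720·Cₑ = 34.92·1.300
→ Cₑ = (34.92·1.300 − 29.20·0.1400) / 5.720 = 7.222 mg/L.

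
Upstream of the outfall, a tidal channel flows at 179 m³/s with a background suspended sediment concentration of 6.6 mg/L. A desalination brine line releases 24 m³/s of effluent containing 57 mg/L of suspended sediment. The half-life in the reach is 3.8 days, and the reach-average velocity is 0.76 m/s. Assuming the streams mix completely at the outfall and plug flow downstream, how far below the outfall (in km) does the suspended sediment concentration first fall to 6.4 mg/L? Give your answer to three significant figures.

243 km

Mass balance: C = (179.0·6.600 + 24.00·57.00) / 203.0 = 2549/203.0 = 12.56 mg/L.
Half-life 3.8 d → k = ln 2 / 3.8 = 0.1824 d⁻¹.
Set 12.56·exp(−k·t) = 6.4 → t = ln(12.56/6.4)/k = 319300 s = 88.70 h.
Distance = v·t = 0.76·319300 = 242700 m = 242.7 km.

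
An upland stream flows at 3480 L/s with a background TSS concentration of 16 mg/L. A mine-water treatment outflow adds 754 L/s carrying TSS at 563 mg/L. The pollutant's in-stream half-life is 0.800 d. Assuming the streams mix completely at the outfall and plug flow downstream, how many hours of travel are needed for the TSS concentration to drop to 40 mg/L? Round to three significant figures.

Mixed concentration C = ΣQC/ΣQ = (3480·16.00 + 754.0·563.0) / 4234 = 480200/4234 = 113.4 mg/L.
Half-life 0.800 d → k = ln 2 / 0.800 = 0.8664 d⁻¹.
113.4·exp(−k·t) = 40 → t = ln(113.4/40)/k = 103900 s = 28.87 h.

28.9 h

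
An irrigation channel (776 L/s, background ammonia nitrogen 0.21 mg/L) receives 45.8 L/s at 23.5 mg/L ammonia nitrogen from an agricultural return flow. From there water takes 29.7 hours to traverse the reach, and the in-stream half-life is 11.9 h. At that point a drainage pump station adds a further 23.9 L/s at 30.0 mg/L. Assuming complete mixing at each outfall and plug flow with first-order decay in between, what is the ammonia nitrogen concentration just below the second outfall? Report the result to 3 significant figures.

1.11 mg/L

Mass balance: C = (776.0·0.2100 + 45.80·23.50) / 821.8 = 1239/821.8 = 1.508 mg/L; combined flow 821.8 L/s.
Half-life 11.9 h → k = ln 2 / 11.9 = 0.05825 h⁻¹ = 1.398 d⁻¹.
First-order decay: C = 1.508·exp(−k·t) = 1.508·0.1773 = 0.2674 mg/L.
Second outfall: C = (821.8·0.2674 + 23.90·30.00)/845.7 = 1.108 mg/L.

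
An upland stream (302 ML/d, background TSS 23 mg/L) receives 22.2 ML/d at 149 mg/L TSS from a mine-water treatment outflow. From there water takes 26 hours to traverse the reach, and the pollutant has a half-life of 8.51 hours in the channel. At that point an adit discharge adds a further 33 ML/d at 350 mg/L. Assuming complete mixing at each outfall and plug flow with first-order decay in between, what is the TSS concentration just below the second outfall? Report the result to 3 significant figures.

35.8 mg/L

Flow-weighted average: C = (302.0·23.00 + 22.20·149.0) / 324.2 = 10250/324.2 = 31.63 mg/L; combined flow 324.2 ML/d.
Half-life 8.51 h → k = ln 2 / 8.51 = 0.08145 h⁻¹ = 1.955 d⁻¹.
After decay, C = 31.63 × e^(−kt) = 31.63 × 0.1203 = 3.805 mg/L.
At the second outfall, C = (324.2·3.805 + 33.00·350.0) / (324.2 + 33.00) = 35.79 mg/L.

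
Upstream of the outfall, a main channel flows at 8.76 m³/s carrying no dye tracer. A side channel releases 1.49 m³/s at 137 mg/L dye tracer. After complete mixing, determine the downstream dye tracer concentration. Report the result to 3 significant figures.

19.9 mg/L

Conservation of mass: C = (8.760·0 + 1.490·137.0) / 10.25 = 204.1/10.25 = 19.92 mg/L.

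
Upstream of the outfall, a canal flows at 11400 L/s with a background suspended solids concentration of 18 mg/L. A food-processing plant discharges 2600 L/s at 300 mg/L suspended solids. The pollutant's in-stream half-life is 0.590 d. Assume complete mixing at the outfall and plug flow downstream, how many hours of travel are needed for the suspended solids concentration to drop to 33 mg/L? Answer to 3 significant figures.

After mixing, C = (11400·18.00 + 2600·300.0) / 14000 = 985200/14000 = 70.37 mg/L.
Half-life 0.590 d → k = ln 2 / 0.590 = 1.175 d⁻¹.
70.37·exp(−k·t) = 33 → t = ln(70.37/33)/k = 55690 s = 15.47 h.

15.5 h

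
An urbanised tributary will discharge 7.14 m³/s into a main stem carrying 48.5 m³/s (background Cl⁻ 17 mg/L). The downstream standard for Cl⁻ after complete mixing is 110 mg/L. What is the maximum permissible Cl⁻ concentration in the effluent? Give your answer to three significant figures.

742 mg/L

At the limit, (Qr·Cr + Qe·Cₑ)/(Qr + Qe) = 110:
Cₑ = (55.64·110 − 48.50·17.00) / 7.140 = 741.7 mg/L.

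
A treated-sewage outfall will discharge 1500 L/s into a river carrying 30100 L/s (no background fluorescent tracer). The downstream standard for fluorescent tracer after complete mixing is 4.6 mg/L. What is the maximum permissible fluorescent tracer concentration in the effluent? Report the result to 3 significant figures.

At the limit, (Qr·Cr + Qe·Cₑ)/(Qr + Qe) = 4.6:
Cₑ = (31600·4.6 − 30100·0) / 1500 = 96.91 mg/L.

96.9 mg/L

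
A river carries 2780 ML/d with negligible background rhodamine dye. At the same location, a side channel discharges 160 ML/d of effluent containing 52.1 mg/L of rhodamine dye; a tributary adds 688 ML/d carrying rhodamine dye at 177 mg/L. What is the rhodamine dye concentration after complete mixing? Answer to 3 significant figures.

Conservation of mass: C = (2780·0 + 160.0·52.10 + 688.0·177.0) / 3628 = 130100/3628 = 35.86 mg/L.

35.9 mg/L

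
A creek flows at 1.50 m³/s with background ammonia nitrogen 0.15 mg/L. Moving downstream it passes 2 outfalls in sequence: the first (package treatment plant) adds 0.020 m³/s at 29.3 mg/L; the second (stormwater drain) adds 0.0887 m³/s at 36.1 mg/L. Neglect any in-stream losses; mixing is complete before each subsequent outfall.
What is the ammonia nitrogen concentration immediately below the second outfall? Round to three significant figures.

After outfall 1: Q = 1.500 + 0.02000 = 1.520 m³/s; C = (1.500·0.1500 + 0.02000·29.30)/1.520 = 0.5336 mg/L.
After outfall 2: Q = 1.520 + 0.08870 = 1.609 m³/s; C = (1.520·0.5336 + 0.08870·36.10)/1.609 = 2.495 mg/L.

2.49 mg/L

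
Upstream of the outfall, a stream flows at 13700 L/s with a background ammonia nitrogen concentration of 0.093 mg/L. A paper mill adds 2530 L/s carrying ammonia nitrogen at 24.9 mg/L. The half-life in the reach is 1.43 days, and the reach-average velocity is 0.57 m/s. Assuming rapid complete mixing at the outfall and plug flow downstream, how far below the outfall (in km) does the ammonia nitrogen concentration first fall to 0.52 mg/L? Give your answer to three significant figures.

Mass balance: C = (13700·0.09300 + 2530·24.90) / 16230 = 64270/16230 = 3.960 mg/L.
Half-life 1.43 d → k = ln 2 / 1.43 = 0.4847 d⁻¹.
Set 3.960·exp(−k·t) = 0.52 → t = ln(3.960/0.52)/k = 361900 s = 100.5 h.
Distance = v·t = 0.57·361900 = 206300 m = 206.3 km.

206 km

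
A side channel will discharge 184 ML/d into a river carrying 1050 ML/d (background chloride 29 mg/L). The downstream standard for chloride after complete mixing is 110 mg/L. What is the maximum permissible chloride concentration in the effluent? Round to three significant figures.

572 mg/L

At the limit, (Qr·Cr + Qe·Cₑ)/(Qr + Qe) = 110:
Cₑ = (1234·110 − 1050·29.00) / 184.0 = 572.2 mg/L.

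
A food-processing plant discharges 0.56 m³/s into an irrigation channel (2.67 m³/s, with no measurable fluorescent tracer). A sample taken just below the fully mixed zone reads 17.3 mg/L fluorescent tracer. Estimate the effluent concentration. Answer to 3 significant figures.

99.8 mg/L

Mass balance: 2.670·0 + 0.5600·Cₑ = 3.230·17.30
→ Cₑ = (3.230·17.30 − 2.670·0) / 0.5600 = 99.78 mg/L.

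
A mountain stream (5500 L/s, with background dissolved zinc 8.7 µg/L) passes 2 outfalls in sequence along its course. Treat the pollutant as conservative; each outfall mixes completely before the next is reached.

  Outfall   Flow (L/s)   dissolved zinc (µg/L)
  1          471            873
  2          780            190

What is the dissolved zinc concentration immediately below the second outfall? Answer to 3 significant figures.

89.9 µg/L

After outfall 1: Q = 5500 + 471.0 = 5971 L/s; C = (5500·8.700 + 471.0·873.0)/5971 = 76.88 µg/L.
After outfall 2: Q = 5971 + 780.0 = 6751 L/s; C = (5971·76.88 + 780.0·190.0)/6751 = 89.95 µg/L.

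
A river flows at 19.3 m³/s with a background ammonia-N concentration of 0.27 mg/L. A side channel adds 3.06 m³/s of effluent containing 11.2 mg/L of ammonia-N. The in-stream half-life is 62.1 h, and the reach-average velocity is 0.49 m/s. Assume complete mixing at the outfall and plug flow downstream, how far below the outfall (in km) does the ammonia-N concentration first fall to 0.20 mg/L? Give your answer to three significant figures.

344 km

Mass balance: C = (19.30·0.2700 + 3.060·11.20) / 22.36 = 39.48/22.36 = 1.766 mg/L.
Half-life 62.1 h → k = ln 2 / 62.1 = 0.01116 h⁻¹ = 0.2679 d⁻¹.
Set 1.766·exp(−k·t) = 0.20 → t = ln(1.766/0.20)/k = 702500 s = 195.1 h.
Distance = v·t = 0.49·702500 = 344200 m = 344.2 km.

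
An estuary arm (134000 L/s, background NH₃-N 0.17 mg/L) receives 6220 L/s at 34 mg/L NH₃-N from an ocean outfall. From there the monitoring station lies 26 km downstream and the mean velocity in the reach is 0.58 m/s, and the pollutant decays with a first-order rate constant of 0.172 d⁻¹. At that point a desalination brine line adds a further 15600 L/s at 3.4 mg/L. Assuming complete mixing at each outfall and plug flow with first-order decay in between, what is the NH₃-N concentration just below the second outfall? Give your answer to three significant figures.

1.72 mg/L

After mixing, C = (134000·0.1700 + 6220·34.00) / 140200 = 234300/140200 = 1.671 mg/L; combined flow 140200 L/s.
Travel time t = 26·1000 / 0.58 = 44830 s = 12.45 h.
After decay, C = 1.671 × e^(−kt) = 1.671 × 0.9146 = 1.528 mg/L.
Second outfall: C = (140200·1.528 + 15600·3.400)/155800 = 1.715 mg/L.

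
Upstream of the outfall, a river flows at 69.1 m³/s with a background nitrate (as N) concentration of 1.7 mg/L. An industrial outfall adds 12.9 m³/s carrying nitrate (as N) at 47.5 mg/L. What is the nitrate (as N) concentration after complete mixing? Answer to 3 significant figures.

Conservation of mass: C = (69.10·1.700 + 12.90·47.50) / 82.00 = 730.2/82.00 = 8.905 mg/L.

8.91 mg/L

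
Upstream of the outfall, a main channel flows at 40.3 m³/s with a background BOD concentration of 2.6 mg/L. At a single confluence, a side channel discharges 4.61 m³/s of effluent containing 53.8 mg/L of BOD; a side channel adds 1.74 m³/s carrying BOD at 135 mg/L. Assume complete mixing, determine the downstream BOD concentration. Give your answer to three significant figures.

After mixing, C = (40.30·2.600 + 4.610·53.80 + 1.740·135.0) / 46.65 = 587.7/46.65 = 12.60 mg/L.

12.6 mg/L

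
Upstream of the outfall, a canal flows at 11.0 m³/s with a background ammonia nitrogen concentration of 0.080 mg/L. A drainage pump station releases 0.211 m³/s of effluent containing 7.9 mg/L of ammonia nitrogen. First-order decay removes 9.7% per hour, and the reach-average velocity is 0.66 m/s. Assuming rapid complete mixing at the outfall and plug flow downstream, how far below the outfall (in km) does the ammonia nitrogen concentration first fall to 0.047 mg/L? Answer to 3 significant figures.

Mixed concentration C = ΣQC/ΣQ = (11.00·0.08000 + 0.2110·7.900) / 11.21 = 2.547/11.21 = 0.2272 mg/L.
9.7%/h lost → k = −ln(1 − 0.097) = 0.1020 h⁻¹.
Set 0.2272·exp(−k·t) = 0.047 → t = ln(0.2272/0.047)/k = 55590 s = 15.44 h.
Distance = v·t = 0.66·55590 = 36690 m = 36.69 km.

36.7 km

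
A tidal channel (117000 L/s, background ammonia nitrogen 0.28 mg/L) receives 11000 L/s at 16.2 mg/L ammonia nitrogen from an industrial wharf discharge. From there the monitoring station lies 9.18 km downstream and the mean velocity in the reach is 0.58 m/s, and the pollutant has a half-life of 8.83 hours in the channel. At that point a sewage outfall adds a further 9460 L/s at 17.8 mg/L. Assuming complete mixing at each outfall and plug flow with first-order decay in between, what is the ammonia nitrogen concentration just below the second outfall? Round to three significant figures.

2.31 mg/L

Mixed concentration C = ΣQC/ΣQ = (117000·0.2800 + 11000·16.20) / 128000 = 211000/128000 = 1.648 mg/L; combined flow 128000 L/s.
Travel time t = 9.18·1000 / 0.58 = 15830 s = 4.397 h.
Half-life 8.83 h → k = ln 2 / 8.83 = 0.07850 h⁻¹ = 1.884 d⁻¹.
Applying C = C₀e^(−kt): 1.648 × 0.7081 = 1.167 mg/L.
At the second outfall, C = (128000·1.167 + 9460·17.80) / (128000 + 9460) = 2.312 mg/L.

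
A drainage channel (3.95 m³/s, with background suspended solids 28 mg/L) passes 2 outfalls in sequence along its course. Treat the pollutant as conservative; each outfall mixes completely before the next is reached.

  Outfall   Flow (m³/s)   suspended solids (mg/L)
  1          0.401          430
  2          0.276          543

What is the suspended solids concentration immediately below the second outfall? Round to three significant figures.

93.6 mg/L

After outfall 1: Q = 3.950 + 0.4010 = 4.351 m³/s; C = (3.950·28.00 + 0.4010·430.0)/4.351 = 65.05 mg/L.
After outfall 2: Q = 4.351 + 0.2760 = 4.627 m³/s; C = (4.351·65.05 + 0.2760·543.0)/4.627 = 93.56 mg/L.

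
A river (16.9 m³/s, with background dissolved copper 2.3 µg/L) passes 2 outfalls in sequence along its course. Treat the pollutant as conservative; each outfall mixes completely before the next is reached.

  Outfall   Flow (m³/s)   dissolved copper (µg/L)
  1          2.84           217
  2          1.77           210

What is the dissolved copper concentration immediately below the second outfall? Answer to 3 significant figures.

Outfall 1: combined Q = 19.74 m³/s; C = (16.90·2.300 + 2.840·217.0)/19.74 = 33.19 µg/L.
Outfall 2: combined Q = 21.51 m³/s; C = (19.74·33.19 + 1.770·210.0)/21.51 = 47.74 µg/L.

47.7 µg/L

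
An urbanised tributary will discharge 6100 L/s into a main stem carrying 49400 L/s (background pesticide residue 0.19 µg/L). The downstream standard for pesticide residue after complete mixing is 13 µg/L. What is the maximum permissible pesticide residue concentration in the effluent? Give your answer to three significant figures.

At the limit, (Qr·Cr + Qe·Cₑ)/(Qr + Qe) = 13:
Cₑ = (55500·13 − 49400·0.1900) / 6100 = 116.7 µg/L.

117 µg/L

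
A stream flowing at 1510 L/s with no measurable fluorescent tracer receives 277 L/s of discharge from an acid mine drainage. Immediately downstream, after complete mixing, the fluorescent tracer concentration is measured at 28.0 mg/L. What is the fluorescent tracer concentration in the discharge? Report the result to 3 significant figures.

Mass balance: 1510·0 + 277.0·Cₑ = 1787·28.00
→ Cₑ = (1787·28.00 − 1510·0) / 277.0 = 180.6 mg/L.

181 mg/L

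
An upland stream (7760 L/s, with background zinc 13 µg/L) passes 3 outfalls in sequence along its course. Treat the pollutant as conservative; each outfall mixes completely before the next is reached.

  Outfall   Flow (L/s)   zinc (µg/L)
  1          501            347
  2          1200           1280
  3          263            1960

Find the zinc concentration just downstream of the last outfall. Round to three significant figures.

239 µg/L

After outfall 1: Q = 7760 + 501.0 = 8261 L/s; C = (7760·13.00 + 501.0·347.0)/8261 = 33.26 µg/L.
After outfall 2: Q = 8261 + 1200 = 9461 L/s; C = (8261·33.26 + 1200·1280)/9461 = 191.4 µg/L.
After outfall 3: Q = 9461 + 263.0 = 9724 L/s; C = (9461·191.4 + 263.0·1960)/9724 = 239.2 µg/L.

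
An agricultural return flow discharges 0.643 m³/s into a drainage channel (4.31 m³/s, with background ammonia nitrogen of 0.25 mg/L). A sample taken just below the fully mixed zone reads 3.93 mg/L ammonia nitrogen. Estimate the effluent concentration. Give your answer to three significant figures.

28.6 mg/L

Mass balance: 4.310·0.2500 + 0.6430·Cₑ = 4.953·3.930
→ Cₑ = (4.953·3.930 − 4.310·0.2500) / 0.6430 = 28.60 mg/L.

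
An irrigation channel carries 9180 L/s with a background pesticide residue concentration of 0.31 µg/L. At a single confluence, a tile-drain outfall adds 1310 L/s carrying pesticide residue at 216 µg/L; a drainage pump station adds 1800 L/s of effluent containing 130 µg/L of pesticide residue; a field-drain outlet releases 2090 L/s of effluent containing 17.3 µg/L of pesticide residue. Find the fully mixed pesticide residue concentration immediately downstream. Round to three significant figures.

38.7 µg/L

Mixed concentration C = ΣQC/ΣQ = (9180·0.3100 + 1310·216.0 + 1800·130.0 + 2090·17.30) / 14380 = 556000/14380 = 38.66 µg/L.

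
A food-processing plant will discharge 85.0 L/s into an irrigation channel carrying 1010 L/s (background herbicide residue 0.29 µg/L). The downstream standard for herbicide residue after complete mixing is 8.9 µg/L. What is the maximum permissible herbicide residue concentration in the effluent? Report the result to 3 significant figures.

At the limit, (Qr·Cr + Qe·Cₑ)/(Qr + Qe) = 8.9:
Cₑ = (1095·8.9 − 1010·0.2900) / 85.00 = 111.2 µg/L.

111 µg/L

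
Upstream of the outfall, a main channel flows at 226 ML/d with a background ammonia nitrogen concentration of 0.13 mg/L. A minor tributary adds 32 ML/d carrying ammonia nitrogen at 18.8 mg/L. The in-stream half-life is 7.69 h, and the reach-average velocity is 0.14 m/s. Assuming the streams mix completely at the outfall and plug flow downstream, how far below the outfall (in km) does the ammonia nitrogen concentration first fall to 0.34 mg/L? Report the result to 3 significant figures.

11.0 km

Conservation of mass: C = (226.0·0.1300 + 32.00·18.80) / 258.0 = 631.0/258.0 = 2.446 mg/L.
Half-life 7.69 h → k = ln 2 / 7.69 = 0.09014 h⁻¹ = 2.163 d⁻¹.
Set 2.446·exp(−k·t) = 0.34 → t = ln(2.446/0.34)/k = 78810 s = 21.89 h.
Distance = v·t = 0.14·78810 = 11030 m = 11.03 km.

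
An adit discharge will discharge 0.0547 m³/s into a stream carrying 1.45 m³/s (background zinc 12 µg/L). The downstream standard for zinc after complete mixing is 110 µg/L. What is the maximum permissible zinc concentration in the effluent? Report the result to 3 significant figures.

At the limit, (Qr·Cr + Qe·Cₑ)/(Qr + Qe) = 110:
Cₑ = (1.505·110 − 1.450·12.00) / 0.05470 = 2708 µg/L.

2710 µg/L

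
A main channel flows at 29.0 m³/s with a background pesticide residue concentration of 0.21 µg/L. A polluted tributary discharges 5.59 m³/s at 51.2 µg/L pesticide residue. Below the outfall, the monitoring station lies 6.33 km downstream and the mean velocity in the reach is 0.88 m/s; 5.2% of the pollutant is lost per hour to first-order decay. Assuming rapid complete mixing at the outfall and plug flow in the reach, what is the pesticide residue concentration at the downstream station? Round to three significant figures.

7.60 µg/L

Conservation of mass: C = (29.00·0.2100 + 5.590·51.20) / 34.59 = 292.3/34.59 = 8.450 µg/L.
Travel time t = 6.33·1000 / 0.88 = 7193 s = 1.998 h.
5.2%/h lost → k = −ln(1 − 0.052) = 0.05340 h⁻¹.
Applying C = C₀e^(−kt): 8.450 × 0.8988 = 7.595 µg/L.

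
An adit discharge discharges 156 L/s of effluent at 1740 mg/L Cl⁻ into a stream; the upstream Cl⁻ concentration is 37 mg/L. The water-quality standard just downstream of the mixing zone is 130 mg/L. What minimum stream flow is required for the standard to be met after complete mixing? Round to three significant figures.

2700 L/s

Set C_mix = 130: (Q·37.00 + 156.0·1740) / (Q + 156.0) = 130
→ Q = 156.0·(1740 − 130)/(130 − 37.00) = 2701 L/s.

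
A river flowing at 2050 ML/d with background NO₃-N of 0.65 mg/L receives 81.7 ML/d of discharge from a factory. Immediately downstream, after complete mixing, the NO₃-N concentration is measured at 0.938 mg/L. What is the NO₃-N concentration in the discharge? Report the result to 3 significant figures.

Mass balance: 2050·0.6500 + 81.70·Cₑ = 2132·0.9380
→ Cₑ = (2132·0.9380 − 2050·0.6500) / 81.70 = 8.164 mg/L.

8.16 mg/L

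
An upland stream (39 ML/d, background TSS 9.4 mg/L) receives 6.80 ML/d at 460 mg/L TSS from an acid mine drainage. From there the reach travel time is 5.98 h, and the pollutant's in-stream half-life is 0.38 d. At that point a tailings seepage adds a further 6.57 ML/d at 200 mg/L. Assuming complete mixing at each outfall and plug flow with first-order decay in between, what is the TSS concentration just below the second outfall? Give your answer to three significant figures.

Mixed concentration C = ΣQC/ΣQ = (39.00·9.400 + 6.800·460.0) / 45.80 = 3495/45.80 = 76.30 mg/L; combined flow 45.80 ML/d.
Half-life 0.38 d → k = ln 2 / 0.38 = 1.824 d⁻¹.
Applying C = C₀e^(−kt): 76.30 × 0.6348 = 48.43 mg/L.
Second outfall: C = (45.80·48.43 + 6.570·200.0)/52.37 = 67.45 mg/L.

67.4 mg/L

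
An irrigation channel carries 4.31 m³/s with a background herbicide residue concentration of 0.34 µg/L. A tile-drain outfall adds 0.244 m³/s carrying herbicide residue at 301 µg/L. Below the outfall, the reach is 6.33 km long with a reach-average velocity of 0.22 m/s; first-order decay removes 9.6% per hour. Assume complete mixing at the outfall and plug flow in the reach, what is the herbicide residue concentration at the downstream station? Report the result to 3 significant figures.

Conservation of mass: C = (4.310·0.3400 + 0.2440·301.0) / 4.554 = 74.91/4.554 = 16.45 µg/L.
Travel time t = 6.33·1000 / 0.22 = 28770 s = 7.992 h.
9.6%/h lost → k = −ln(1 − 0.096) = 0.1009 h⁻¹.
First-order decay: C = 16.45·exp(−k·t) = 16.45·0.4464 = 7.342 µg/L.

7.34 µg/L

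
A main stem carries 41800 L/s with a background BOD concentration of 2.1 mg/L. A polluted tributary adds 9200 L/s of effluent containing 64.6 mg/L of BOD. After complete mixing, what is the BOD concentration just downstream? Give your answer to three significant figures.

After mixing, C = (41800·2.100 + 9200·64.60) / 51000 = 682100/51000 = 13.37 mg/L.

13.4 mg/L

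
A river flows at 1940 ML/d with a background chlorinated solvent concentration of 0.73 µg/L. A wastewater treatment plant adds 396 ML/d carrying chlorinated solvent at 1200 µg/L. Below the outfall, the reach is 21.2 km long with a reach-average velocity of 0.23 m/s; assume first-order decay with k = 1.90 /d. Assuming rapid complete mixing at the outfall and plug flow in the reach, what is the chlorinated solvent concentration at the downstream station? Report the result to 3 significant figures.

Conservation of mass: C = (1940·0.7300 + 396.0·1200) / 2336 = 476600/2336 = 204.0 µg/L.
Travel time t = 21.2·1000 / 0.23 = 92170 s = 25.60 h.
Applying C = C₀e^(−kt): 204.0 × 0.1317 = 26.88 µg/L.

26.9 µg/L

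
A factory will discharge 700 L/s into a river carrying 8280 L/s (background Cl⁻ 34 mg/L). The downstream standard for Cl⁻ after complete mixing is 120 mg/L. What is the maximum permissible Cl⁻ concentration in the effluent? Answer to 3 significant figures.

At the limit, (Qr·Cr + Qe·Cₑ)/(Qr + Qe) = 120:
Cₑ = (8980·120 − 8280·34.00) / 700.0 = 1137 mg/L.

1140 mg/L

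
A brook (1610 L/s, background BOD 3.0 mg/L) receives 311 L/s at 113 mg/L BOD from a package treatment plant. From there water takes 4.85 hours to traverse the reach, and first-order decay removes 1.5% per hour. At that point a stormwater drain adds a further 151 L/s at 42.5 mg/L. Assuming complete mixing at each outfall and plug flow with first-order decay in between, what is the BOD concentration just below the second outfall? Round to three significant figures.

Mixed concentration C = ΣQC/ΣQ = (1610·3.000 + 311.0·113.0) / 1921 = 39970/1921 = 20.81 mg/L; combined flow 1921 L/s.
1.5%/h lost → k = −ln(1 − 0.015) = 0.01511 h⁻¹.
Applying C = C₀e^(−kt): 20.81 × 0.9293 = 19.34 mg/L.
At the second outfall, C = (1921·19.34 + 151.0·42.50) / (1921 + 151.0) = 21.03 mg/L.

21.0 mg/L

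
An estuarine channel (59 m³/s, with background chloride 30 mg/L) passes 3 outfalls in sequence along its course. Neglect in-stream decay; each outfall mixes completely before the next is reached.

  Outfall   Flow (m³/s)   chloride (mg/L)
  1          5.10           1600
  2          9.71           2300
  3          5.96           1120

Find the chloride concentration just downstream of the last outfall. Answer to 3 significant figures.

After outfall 1: Q = 59.00 + 5.100 = 64.10 m³/s; C = (59.00·30.00 + 5.100·1600)/64.10 = 154.9 mg/L.
After outfall 2: Q = 64.10 + 9.710 = 73.81 m³/s; C = (64.10·154.9 + 9.710·2300)/73.81 = 437.1 mg/L.
After outfall 3: Q = 73.81 + 5.960 = 79.77 m³/s; C = (73.81·437.1 + 5.960·1120)/79.77 = 488.1 mg/L.

488 mg/L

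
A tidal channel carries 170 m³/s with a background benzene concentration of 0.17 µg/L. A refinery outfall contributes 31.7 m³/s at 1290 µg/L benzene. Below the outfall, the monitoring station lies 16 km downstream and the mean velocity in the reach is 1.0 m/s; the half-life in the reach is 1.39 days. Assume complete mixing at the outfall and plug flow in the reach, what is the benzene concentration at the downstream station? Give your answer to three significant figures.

Mixed concentration C = ΣQC/ΣQ = (170.0·0.1700 + 31.70·1290) / 201.7 = 40920/201.7 = 202.9 µg/L.
Travel time t = 16·1000 / 1.0 = 16000 s = 4.444 h.
Half-life 1.39 d → k = ln 2 / 1.39 = 0.4987 d⁻¹.
Decay over the reach: 202.9·exp(−kt) = 202.9·0.9118 = 185.0 µg/L.

185 µg/L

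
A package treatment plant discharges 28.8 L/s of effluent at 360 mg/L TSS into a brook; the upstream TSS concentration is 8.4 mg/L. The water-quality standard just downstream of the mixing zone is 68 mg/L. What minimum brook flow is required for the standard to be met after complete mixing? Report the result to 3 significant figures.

Set C_mix = 68: (Q·8.400 + 28.80·360.0) / (Q + 28.80) = 68
→ Q = 28.80·(360.0 − 68)/(68 − 8.400) = 141.1 L/s.

141 L/s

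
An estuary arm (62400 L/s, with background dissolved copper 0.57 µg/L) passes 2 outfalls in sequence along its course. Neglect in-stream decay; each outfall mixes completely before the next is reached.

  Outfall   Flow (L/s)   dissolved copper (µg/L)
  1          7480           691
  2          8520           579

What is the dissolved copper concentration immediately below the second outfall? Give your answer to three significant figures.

Outfall 1: combined Q = 69880 L/s; C = (62400·0.5700 + 7480·691.0)/69880 = 74.47 µg/L.
Outfall 2: combined Q = 78400 L/s; C = (69880·74.47 + 8520·579.0)/78400 = 129.3 µg/L.

129 µg/L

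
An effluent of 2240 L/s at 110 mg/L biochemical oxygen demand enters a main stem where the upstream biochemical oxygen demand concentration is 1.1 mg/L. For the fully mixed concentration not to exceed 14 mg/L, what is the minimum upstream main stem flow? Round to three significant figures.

16700 L/s

Set C_mix = 14: (Q·1.100 + 2240·110.0) / (Q + 2240) = 14
→ Q = 2240·(110.0 − 14)/(14 − 1.100) = 16670 L/s.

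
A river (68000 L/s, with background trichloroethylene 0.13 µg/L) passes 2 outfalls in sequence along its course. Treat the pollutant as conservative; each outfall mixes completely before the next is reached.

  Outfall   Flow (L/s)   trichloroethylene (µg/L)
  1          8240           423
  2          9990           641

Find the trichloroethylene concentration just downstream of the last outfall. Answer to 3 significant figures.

115 µg/L

Outfall 1: combined Q = 76240 L/s; C = (68000·0.1300 + 8240·423.0)/76240 = 45.83 µg/L.
Outfall 2: combined Q = 86230 L/s; C = (76240·45.83 + 9990·641.0)/86230 = 114.8 µg/L.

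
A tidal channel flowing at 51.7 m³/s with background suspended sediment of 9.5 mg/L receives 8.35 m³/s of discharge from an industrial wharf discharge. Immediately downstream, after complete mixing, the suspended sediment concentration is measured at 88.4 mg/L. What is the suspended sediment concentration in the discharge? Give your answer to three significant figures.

Mass balance: 51.70·9.500 + 8.350·Cₑ = 60.05·88.40
→ Cₑ = (60.05·88.40 − 51.70·9.500) / 8.350 = 576.9 mg/L.

577 mg/L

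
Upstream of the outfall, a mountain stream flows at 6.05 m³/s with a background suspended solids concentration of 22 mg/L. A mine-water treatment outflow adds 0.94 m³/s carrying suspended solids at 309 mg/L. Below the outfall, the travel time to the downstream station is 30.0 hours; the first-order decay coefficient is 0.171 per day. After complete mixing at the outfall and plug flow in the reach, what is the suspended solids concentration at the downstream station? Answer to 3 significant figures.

48.9 mg/L

Conservation of mass: C = (6.050·22.00 + 0.9400·309.0) / 6.990 = 423.6/6.990 = 60.60 mg/L.
Applying C = C₀e^(−kt): 60.60 × 0.8076 = 48.93 mg/L.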